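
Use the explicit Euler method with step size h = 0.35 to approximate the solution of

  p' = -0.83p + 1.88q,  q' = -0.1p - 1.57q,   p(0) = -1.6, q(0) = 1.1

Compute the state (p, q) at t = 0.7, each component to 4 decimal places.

0.0710, 0.2629

Euler on (p,q): p_{n+1} = p_n + h·p', q_{n+1} = q_n + h·q'.
0.000000: (-1.600000, 1.100000); f=(3.396000, -1.567000) → (-0.411400, 0.551550)
0.350000: (-0.411400, 0.551550); f=(1.378376, -0.824794) → (0.071032, 0.262872)
(p(0.7), q(0.7)) ≈ (0.0710, 0.2629)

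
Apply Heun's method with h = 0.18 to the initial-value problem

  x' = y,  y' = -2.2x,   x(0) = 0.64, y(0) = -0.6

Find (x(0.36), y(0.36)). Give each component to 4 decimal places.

0.3413, -1.0040

Heun on (x,y): k1 = f(t_n, state_n); k2 = f(t_n + h, state_n + h·k1); state_{n+1} = state_n + (h/2)·(k1 + k2).
0.000000: (0.640000, -0.600000)
  k1 = (-0.600000, -1.408000)
  predictor → (0.532000, -0.853440)
  k2 = (-0.853440, -1.170400)
  → (0.509190, -0.832056)
0.180000: (0.509190, -0.832056)
  k1 = (-0.832056, -1.120219)
  predictor → (0.359420, -1.033695)
  k2 = (-1.033695, -0.790725)
  → (0.341273, -1.004041)
(x(0.36), y(0.36)) ≈ (0.3413, -1.0040)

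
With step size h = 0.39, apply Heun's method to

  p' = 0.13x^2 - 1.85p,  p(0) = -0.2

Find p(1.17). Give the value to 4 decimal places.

0.0177

Heun: k1 = f(x_n, p_n); k2 = f(x_n + h, p_n + h·k1); p_{n+1} = p_n + (h/2)·(k1 + k2).
x=0.000000, p=-0.200000:
  k1 = f(0.000000, -0.200000) = 0.370000
  k2 = f(0.390000, -0.055700) = 0.122818
  p ← -0.200000 + (0.39/2)·(0.370000 + 0.122818) = -0.103900
x=0.390000, p=-0.103900:
  k1 = f(0.390000, -0.103900) = 0.211989
  k2 = f(0.780000, -0.021225) = 0.118358
  p ← -0.103900 + (0.39/2)·(0.211989 + 0.118358) = -0.039483
x=0.780000, p=-0.039483:
  k1 = f(0.780000, -0.039483) = 0.152135
  k2 = f(1.170000, 0.019850) = 0.141235
  p ← -0.039483 + (0.39/2)·(0.152135 + 0.141235) = 0.017724
p(1.17) ≈ 0.0177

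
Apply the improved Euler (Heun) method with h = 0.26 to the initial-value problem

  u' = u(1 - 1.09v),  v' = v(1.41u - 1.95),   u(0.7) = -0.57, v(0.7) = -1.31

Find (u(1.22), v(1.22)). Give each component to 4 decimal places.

Heun on (u,v): k1 = f(x_n, state_n); k2 = f(x_n + h, state_n + h·k1); state_{n+1} = state_n + (h/2)·(k1 + k2).
0.700000: (-0.570000, -1.310000)
  k1 = (-1.383903, 3.607347)
  predictor → (-0.929815, -0.372090)
  k2 = (-1.306927, 1.213399)
  → (-0.919808, -0.683303)
0.960000: (-0.919808, -0.683303)
  k1 = (-1.604881, 2.218636)
  predictor → (-1.337077, -0.106458)
  k2 = (-1.492230, 0.408294)
  → (-1.322432, -0.341802)
(u(1.22), v(1.22)) ≈ (-1.3224, -0.3418)

-1.3224, -0.3418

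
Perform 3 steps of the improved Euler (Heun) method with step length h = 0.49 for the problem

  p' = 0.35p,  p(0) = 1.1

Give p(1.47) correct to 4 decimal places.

Heun: k1 = f(x_n, p_n); k2 = f(x_n + h, p_n + h·k1); p_{n+1} = p_n + (h/2)·(k1 + k2).
x=0.000000, p=1.100000:
  k1 = f(0.000000, 1.100000) = 0.385000
  k2 = f(0.490000, 1.288650) = 0.451027
  p ← 1.100000 + (0.49/2)·(0.385000 + 0.451027) = 1.304827
x=0.490000, p=1.304827:
  k1 = f(0.490000, 1.304827) = 0.456689
  k2 = f(0.980000, 1.528605) = 0.535012
  p ← 1.304827 + (0.49/2)·(0.456689 + 0.535012) = 1.547793
x=0.980000, p=1.547793:
  k1 = f(0.980000, 1.547793) = 0.541728
  k2 = f(1.470000, 1.813240) = 0.634634
  p ← 1.547793 + (0.49/2)·(0.541728 + 0.634634) = 1.836002
p(1.47) ≈ 1.8360

1.8360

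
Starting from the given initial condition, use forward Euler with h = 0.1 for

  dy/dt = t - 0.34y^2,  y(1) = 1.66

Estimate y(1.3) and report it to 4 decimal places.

Euler: y_{n+1} = y_n + h·f(t_n, y_n).
t=1.000000, y=1.660000: f=0.063096 → y ← 1.660000 + 0.1·0.063096 = 1.666310
t=1.100000, y=1.666310: f=0.155960 → y ← 1.666310 + 0.1·0.155960 = 1.681906
t=1.200000, y=1.681906: f=0.238206 → y ← 1.681906 + 0.1·0.238206 = 1.705726
y(1.3) ≈ 1.7057

1.7057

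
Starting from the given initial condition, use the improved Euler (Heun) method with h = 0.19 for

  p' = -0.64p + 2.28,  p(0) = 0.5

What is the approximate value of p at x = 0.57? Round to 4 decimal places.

1.4340

Heun: k1 = f(x_n, p_n); k2 = f(x_n + h, p_n + h·k1); p_{n+1} = p_n + (h/2)·(k1 + k2).
x=0.000000, p=0.500000:
  k1 = f(0.000000, 0.500000) = 1.960000
  k2 = f(0.190000, 0.872400) = 1.721664
  p ← 0.500000 + (0.19/2)·(1.960000 + 1.721664) = 0.849758
x=0.190000, p=0.849758:
  k1 = f(0.190000, 0.849758) = 1.736155
  k2 = f(0.380000, 1.179627) = 1.525038
  p ← 0.849758 + (0.19/2)·(1.736155 + 1.525038) = 1.159571
x=0.380000, p=1.159571:
  k1 = f(0.380000, 1.159571) = 1.537874
  k2 = f(0.570000, 1.451768) = 1.350869
  p ← 1.159571 + (0.19/2)·(1.537874 + 1.350869) = 1.434002
p(0.57) ≈ 1.4340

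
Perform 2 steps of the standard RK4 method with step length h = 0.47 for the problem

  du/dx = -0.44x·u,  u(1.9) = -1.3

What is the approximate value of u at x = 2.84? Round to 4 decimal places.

-0.4881

RK4: k1 = f(x_n, u_n); k2 = f(x_n + h/2, u_n + (h/2)·k1); k3 = f(x_n + h/2, u_n + (h/2)·k2); k4 = f(x_n + h, u_n + h·k3); u_{n+1} = u_n + (h/6)·(k1 + 2k2 + 2k3 + k4).
x=1.900000, u=-1.300000:
  k1 = f(1.900000, -1.300000) = 1.086800
  k2 = f(2.135000, -1.044602) = 0.981299
  k3 = f(2.135000, -1.069395) = 1.004589
  k4 = f(2.370000, -0.827843) = 0.863275
  u ← -1.300000 + (0.47/6)·(k1 + 2k2 + 2k3 + k4) = -0.836122
x=2.370000, u=-0.836122:
  k1 = f(2.370000, -0.836122) = 0.871908
  k2 = f(2.605000, -0.631223) = 0.723508
  k3 = f(2.605000, -0.666097) = 0.763481
  k4 = f(2.840000, -0.477286) = 0.596416
  u ← -0.836122 + (0.47/6)·(k1 + 2k2 + 2k3 + k4) = -0.488141
u(2.84) ≈ -0.4881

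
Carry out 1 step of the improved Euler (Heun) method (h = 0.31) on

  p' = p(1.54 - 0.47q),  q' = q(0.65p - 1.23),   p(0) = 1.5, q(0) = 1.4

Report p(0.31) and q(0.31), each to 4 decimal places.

Heun on (p,q): k1 = f(t_n, state_n); k2 = f(t_n + h, state_n + h·k1); state_{n+1} = state_n + (h/2)·(k1 + k2).
0.000000: (1.500000, 1.400000)
  k1 = (1.323000, -0.357000)
  predictor → (1.910130, 1.289330)
  k2 = (1.784090, 0.014936)
  → (1.981599, 1.346980)
(p(0.31), q(0.31)) ≈ (1.9816, 1.3470)

1.9816, 1.3470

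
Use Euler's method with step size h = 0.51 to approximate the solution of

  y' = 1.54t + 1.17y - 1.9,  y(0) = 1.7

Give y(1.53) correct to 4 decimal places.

Euler: y_{n+1} = y_n + h·f(t_n, y_n).
t=0.000000, y=1.700000: f=0.089000 → y ← 1.700000 + 0.51·0.089000 = 1.745390
t=0.510000, y=1.745390: f=0.927506 → y ← 1.745390 + 0.51·0.927506 = 2.218418
t=1.020000, y=2.218418: f=2.266349 → y ← 2.218418 + 0.51·2.266349 = 3.374256
y(1.53) ≈ 3.3743

3.3743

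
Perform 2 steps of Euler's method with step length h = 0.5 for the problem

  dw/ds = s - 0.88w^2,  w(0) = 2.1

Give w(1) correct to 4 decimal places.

Euler: w_{n+1} = w_n + h·f(s_n, w_n).
s=0.000000, w=2.100000: f=-3.880800 → w ← 2.100000 + 0.5·(-3.880800) = 0.159600
s=0.500000, w=0.159600: f=0.477584 → w ← 0.159600 + 0.5·0.477584 = 0.398392
w(1) ≈ 0.3984

0.3984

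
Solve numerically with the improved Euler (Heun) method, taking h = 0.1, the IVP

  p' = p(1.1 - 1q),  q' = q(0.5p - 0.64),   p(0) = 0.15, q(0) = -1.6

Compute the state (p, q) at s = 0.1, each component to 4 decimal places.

Heun on (p,q): k1 = f(s_n, state_n); k2 = f(s_n + h, state_n + h·k1); state_{n+1} = state_n + (h/2)·(k1 + k2).
0.000000: (0.150000, -1.600000)
  k1 = (0.405000, 0.904000)
  predictor → (0.190500, -1.509600)
  k2 = (0.497129, 0.822355)
  → (0.195106, -1.513682)
(p(0.1), q(0.1)) ≈ (0.1951, -1.5137)

0.1951, -1.5137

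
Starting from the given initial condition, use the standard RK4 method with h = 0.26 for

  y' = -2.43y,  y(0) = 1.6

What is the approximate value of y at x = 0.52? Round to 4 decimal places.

0.4535

RK4: k1 = f(x_n, y_n); k2 = f(x_n + h/2, y_n + (h/2)·k1); k3 = f(x_n + h/2, y_n + (h/2)·k2); k4 = f(x_n + h, y_n + h·k3); y_{n+1} = y_n + (h/6)·(k1 + 2k2 + 2k3 + k4).
x=0.000000, y=1.600000:
  k1 = f(0.000000, 1.600000) = -3.888000
  k2 = f(0.130000, 1.094560) = -2.659781
  k3 = f(0.130000, 1.254228) = -3.047775
  k4 = f(0.260000, 0.807578) = -1.962416
  y ← 1.600000 + (0.26/6)·(k1 + 2k2 + 2k3 + k4) = 0.851827
x=0.260000, y=0.851827:
  k1 = f(0.260000, 0.851827) = -2.069940
  k2 = f(0.390000, 0.582735) = -1.416046
  k3 = f(0.390000, 0.667741) = -1.622611
  k4 = f(0.520000, 0.429948) = -1.044774
  y ← 0.851827 + (0.26/6)·(k1 + 2k2 + 2k3 + k4) = 0.453506
y(0.52) ≈ 0.4535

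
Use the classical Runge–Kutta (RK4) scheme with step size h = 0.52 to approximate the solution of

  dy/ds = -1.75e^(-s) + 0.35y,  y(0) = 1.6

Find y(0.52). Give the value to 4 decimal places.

RK4: k1 = f(s_n, y_n); k2 = f(s_n + h/2, y_n + (h/2)·k1); k3 = f(s_n + h/2, y_n + (h/2)·k2); k4 = f(s_n + h, y_n + h·k3); y_{n+1} = y_n + (h/6)·(k1 + 2k2 + 2k3 + k4).
s=0.000000, y=1.600000:
  k1 = f(0.000000, 1.600000) = -1.190000
  k2 = f(0.260000, 1.290600) = -0.897630
  k3 = f(0.260000, 1.366616) = -0.871025
  k4 = f(0.520000, 1.147067) = -0.638937
  y ← 1.600000 + (0.52/6)·(k1 + 2k2 + 2k3 + k4) = 1.134925
y(0.52) ≈ 1.1349

1.1349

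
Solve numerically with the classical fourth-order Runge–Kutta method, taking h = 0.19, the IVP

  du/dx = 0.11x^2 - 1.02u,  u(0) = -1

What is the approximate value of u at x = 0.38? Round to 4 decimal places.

RK4: k1 = f(x_n, u_n); k2 = f(x_n + h/2, u_n + (h/2)·k1); k3 = f(x_n + h/2, u_n + (h/2)·k2); k4 = f(x_n + h, u_n + h·k3); u_{n+1} = u_n + (h/6)·(k1 + 2k2 + 2k3 + k4).
x=0.000000, u=-1.000000:
  k1 = f(0.000000, -1.000000) = 1.020000
  k2 = f(0.095000, -0.903100) = 0.922155
  k3 = f(0.095000, -0.912395) = 0.931636
  k4 = f(0.190000, -0.822989) = 0.843420
  u ← -1.000000 + (0.19/6)·(k1 + 2k2 + 2k3 + k4) = -0.823585
x=0.190000, u=-0.823585:
  k1 = f(0.190000, -0.823585) = 0.844028
  k2 = f(0.285000, -0.743402) = 0.767205
  k3 = f(0.285000, -0.750700) = 0.774649
  k4 = f(0.380000, -0.676402) = 0.705814
  u ← -0.823585 + (0.19/6)·(k1 + 2k2 + 2k3 + k4) = -0.676856
u(0.38) ≈ -0.6769

-0.6769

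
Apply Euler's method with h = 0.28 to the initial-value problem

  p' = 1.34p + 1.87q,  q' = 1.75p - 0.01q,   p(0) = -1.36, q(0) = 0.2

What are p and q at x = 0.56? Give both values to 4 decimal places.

Euler on (p,q): p_{n+1} = p_n + h·p', q_{n+1} = q_n + h·q'.
0.000000: (-1.360000, 0.200000); f=(-1.448400, -2.382000) → (-1.765552, -0.466960)
0.280000: (-1.765552, -0.466960); f=(-3.239055, -3.085046) → (-2.672487, -1.330773)
(p(0.56), q(0.56)) ≈ (-2.6725, -1.3308)

-2.6725, -1.3308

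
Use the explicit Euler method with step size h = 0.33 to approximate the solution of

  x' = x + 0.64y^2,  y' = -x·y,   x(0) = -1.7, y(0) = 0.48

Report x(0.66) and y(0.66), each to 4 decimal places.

Euler on (x,y): x_{n+1} = x_n + h·x', y_{n+1} = y_n + h·y'.
0.000000: (-1.700000, 0.480000); f=(-1.552544, 0.816000) → (-2.212340, 0.749280)
0.330000: (-2.212340, 0.749280); f=(-1.853030, 1.657662) → (-2.823840, 1.296308)
(x(0.66), y(0.66)) ≈ (-2.8238, 1.2963)

-2.8238, 1.2963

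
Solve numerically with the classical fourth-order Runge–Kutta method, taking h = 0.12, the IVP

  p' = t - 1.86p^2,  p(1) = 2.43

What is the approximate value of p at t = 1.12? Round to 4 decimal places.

RK4: k1 = f(t_n, p_n); k2 = f(t_n + h/2, p_n + (h/2)·k1); k3 = f(t_n + h/2, p_n + (h/2)·k2); k4 = f(t_n + h, p_n + h·k3); p_{n+1} = p_n + (h/6)·(k1 + 2k2 + 2k3 + k4).
t=1.000000, p=2.430000:
  k1 = f(1.000000, 2.430000) = -9.983114
  k2 = f(1.060000, 1.831013) = -5.175853
  k3 = f(1.060000, 2.119449) = -7.295238
  k4 = f(1.120000, 1.554571) = -3.375048
  p ← 2.430000 + (0.12/6)·(k1 + 2k2 + 2k3 + k4) = 1.663993
p(1.12) ≈ 1.6640

1.6640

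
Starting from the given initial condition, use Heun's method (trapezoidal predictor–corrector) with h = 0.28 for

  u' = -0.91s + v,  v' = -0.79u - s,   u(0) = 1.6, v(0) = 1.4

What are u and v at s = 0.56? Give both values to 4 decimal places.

Heun on (u,v): k1 = f(s_n, state_n); k2 = f(s_n + h, state_n + h·k1); state_{n+1} = state_n + (h/2)·(k1 + k2).
0.000000: (1.600000, 1.400000)
  k1 = (1.400000, -1.264000)
  predictor → (1.992000, 1.046080)
  k2 = (0.791280, -1.853680)
  → (1.906779, 0.963525)
0.280000: (1.906779, 0.963525)
  k1 = (0.708725, -1.786356)
  predictor → (2.105222, 0.463345)
  k2 = (-0.046255, -2.223125)
  → (1.999525, 0.402197)
(u(0.56), v(0.56)) ≈ (1.9995, 0.4022)

1.9995, 0.4022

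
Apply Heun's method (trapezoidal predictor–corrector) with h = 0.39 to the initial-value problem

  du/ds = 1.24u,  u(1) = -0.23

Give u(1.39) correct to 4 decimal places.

-0.3681

Heun: k1 = f(s_n, u_n); k2 = f(s_n + h, u_n + h·k1); u_{n+1} = u_n + (h/2)·(k1 + k2).
s=1.000000, u=-0.230000:
  k1 = f(1.000000, -0.230000) = -0.285200
  k2 = f(1.390000, -0.341228) = -0.423123
  u ← -0.230000 + (0.39/2)·(-0.285200 + (-0.423123)) = -0.368123
u(1.39) ≈ -0.3681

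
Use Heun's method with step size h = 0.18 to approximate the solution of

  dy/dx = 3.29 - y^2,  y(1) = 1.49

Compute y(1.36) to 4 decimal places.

Heun: k1 = f(x_n, y_n); k2 = f(x_n + h, y_n + h·k1); y_{n+1} = y_n + (h/2)·(k1 + k2).
x=1.000000, y=1.490000:
  k1 = f(1.000000, 1.490000) = 1.069900
  k2 = f(1.180000, 1.682582) = 0.458918
  y ← 1.490000 + (0.18/2)·(1.069900 + 0.458918) = 1.627594
x=1.180000, y=1.627594:
  k1 = f(1.180000, 1.627594) = 0.640939
  k2 = f(1.360000, 1.742963) = 0.252081
  y ← 1.627594 + (0.18/2)·(0.640939 + 0.252081) = 1.707965
y(1.36) ≈ 1.7080

1.7080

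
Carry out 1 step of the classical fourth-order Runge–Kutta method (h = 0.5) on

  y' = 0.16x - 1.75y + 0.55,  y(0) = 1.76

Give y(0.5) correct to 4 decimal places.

0.9378

RK4: k1 = f(x_n, y_n); k2 = f(x_n + h/2, y_n + (h/2)·k1); k3 = f(x_n + h/2, y_n + (h/2)·k2); k4 = f(x_n + h, y_n + h·k3); y_{n+1} = y_n + (h/6)·(k1 + 2k2 + 2k3 + k4).
x=0.000000, y=1.760000:
  k1 = f(0.000000, 1.760000) = -2.530000
  k2 = f(0.250000, 1.127500) = -1.383125
  k3 = f(0.250000, 1.414219) = -1.884883
  k4 = f(0.500000, 0.817559) = -0.800728
  y ← 1.760000 + (0.5/6)·(k1 + 2k2 + 2k3 + k4) = 0.937771
y(0.5) ≈ 0.9378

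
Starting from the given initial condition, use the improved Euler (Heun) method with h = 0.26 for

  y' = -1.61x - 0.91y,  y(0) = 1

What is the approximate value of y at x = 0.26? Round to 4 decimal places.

Heun: k1 = f(x_n, y_n); k2 = f(x_n + h, y_n + h·k1); y_{n+1} = y_n + (h/2)·(k1 + k2).
x=0.000000, y=1.000000:
  k1 = f(0.000000, 1.000000) = -0.910000
  k2 = f(0.260000, 0.763400) = -1.113294
  y ← 1.000000 + (0.26/2)·(-0.910000 + (-1.113294)) = 0.736972
y(0.26) ≈ 0.7370

0.7370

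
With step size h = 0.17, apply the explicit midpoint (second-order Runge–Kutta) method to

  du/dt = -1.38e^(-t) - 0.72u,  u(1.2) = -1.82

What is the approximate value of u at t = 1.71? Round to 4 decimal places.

Midpoint: k1 = f(t_n, u_n); k2 = f(t_n + h/2, u_n + (h/2)·k1); u_{n+1} = u_n + h·k2.
t=1.200000, u=-1.820000:
  k1 = f(1.200000, -1.820000) = 0.894752
  k2 = f(1.285000, -1.743946) = 0.873863
  u ← -1.820000 + 0.17·0.873863 = -1.671443
t=1.370000, u=-1.671443:
  k1 = f(1.370000, -1.671443) = 0.852772
  k2 = f(1.455000, -1.598958) = 0.829157
  u ← -1.671443 + 0.17·0.829157 = -1.530487
t=1.540000, u=-1.530487:
  k1 = f(1.540000, -1.530487) = 0.806104
  k2 = f(1.625000, -1.461968) = 0.780879
  u ← -1.530487 + 0.17·0.780879 = -1.397737
u(1.71) ≈ -1.3977

-1.3977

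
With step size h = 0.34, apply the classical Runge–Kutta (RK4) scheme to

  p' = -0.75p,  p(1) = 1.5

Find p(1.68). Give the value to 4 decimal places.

RK4: k1 = f(t_n, p_n); k2 = f(t_n + h/2, p_n + (h/2)·k1); k3 = f(t_n + h/2, p_n + (h/2)·k2); k4 = f(t_n + h, p_n + h·k3); p_{n+1} = p_n + (h/6)·(k1 + 2k2 + 2k3 + k4).
t=1.000000, p=1.500000:
  k1 = f(1.000000, 1.500000) = -1.125000
  k2 = f(1.170000, 1.308750) = -0.981563
  k3 = f(1.170000, 1.333134) = -0.999851
  k4 = f(1.340000, 1.160051) = -0.870038
  p ← 1.500000 + (0.34/6)·(k1 + 2k2 + 2k3 + k4) = 1.162388
t=1.340000, p=1.162388:
  k1 = f(1.340000, 1.162388) = -0.871791
  k2 = f(1.510000, 1.014183) = -0.760637
  k3 = f(1.510000, 1.033079) = -0.774809
  k4 = f(1.680000, 0.898952) = -0.674214
  p ← 1.162388 + (0.34/6)·(k1 + 2k2 + 2k3 + k4) = 0.900763
p(1.68) ≈ 0.9008

0.9008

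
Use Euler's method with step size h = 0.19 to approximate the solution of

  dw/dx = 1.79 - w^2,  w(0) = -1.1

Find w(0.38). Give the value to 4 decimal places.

-0.8358

Euler: w_{n+1} = w_n + h·f(x_n, w_n).
x=0.000000, w=-1.100000: f=0.580000 → w ← -1.100000 + 0.19·0.580000 = -0.989800
x=0.190000, w=-0.989800: f=0.810296 → w ← -0.989800 + 0.19·0.810296 = -0.835844
w(0.38) ≈ -0.8358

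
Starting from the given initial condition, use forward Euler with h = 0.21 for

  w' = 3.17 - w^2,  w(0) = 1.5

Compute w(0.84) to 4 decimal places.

Euler: w_{n+1} = w_n + h·f(t_n, w_n).
t=0.000000, w=1.500000: f=0.920000 → w ← 1.500000 + 0.21·0.920000 = 1.693200
t=0.210000, w=1.693200: f=0.303074 → w ← 1.693200 + 0.21·0.303074 = 1.756845
t=0.420000, w=1.756845: f=0.083494 → w ← 1.756845 + 0.21·0.083494 = 1.774379
t=0.630000, w=1.774379: f=0.021578 → w ← 1.774379 + 0.21·0.021578 = 1.778911
w(0.84) ≈ 1.7789

1.7789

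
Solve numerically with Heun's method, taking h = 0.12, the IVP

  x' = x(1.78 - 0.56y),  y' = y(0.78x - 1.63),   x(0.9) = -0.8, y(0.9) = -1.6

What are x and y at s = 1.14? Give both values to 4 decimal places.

-1.4324, -0.8926

Heun on (x,y): k1 = f(s_n, state_n); k2 = f(s_n + h, state_n + h·k1); state_{n+1} = state_n + (h/2)·(k1 + k2).
0.900000: (-0.800000, -1.600000)
  k1 = (-2.140800, 3.606400)
  predictor → (-1.056896, -1.167232)
  k2 = (-2.572115, 2.864830)
  → (-1.082775, -1.211726)
1.020000: (-1.082775, -1.211726)
  k1 = (-2.662074, 2.998495)
  predictor → (-1.402224, -0.851907)
  k2 = (-3.164914, 2.320368)
  → (-1.432394, -0.892594)
(x(1.14), y(1.14)) ≈ (-1.4324, -0.8926)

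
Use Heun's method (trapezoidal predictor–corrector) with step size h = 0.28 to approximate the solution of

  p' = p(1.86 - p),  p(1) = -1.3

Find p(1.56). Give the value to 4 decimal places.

Heun: k1 = f(x_n, p_n); k2 = f(x_n + h, p_n + h·k1); p_{n+1} = p_n + (h/2)·(k1 + k2).
x=1.000000, p=-1.300000:
  k1 = f(1.000000, -1.300000) = -4.108000
  k2 = f(1.280000, -2.450240) = -10.561122
  p ← -1.300000 + (0.28/2)·(-4.108000 + (-10.561122)) = -3.353677
x=1.280000, p=-3.353677:
  k1 = f(1.280000, -3.353677) = -17.484990
  k2 = f(1.560000, -8.249474) = -83.397849
  p ← -3.353677 + (0.28/2)·(-17.484990 + (-83.397849)) = -17.477275
p(1.56) ≈ -17.4773

-17.4773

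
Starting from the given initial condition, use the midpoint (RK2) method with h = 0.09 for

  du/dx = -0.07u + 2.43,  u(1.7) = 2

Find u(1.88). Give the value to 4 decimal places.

Midpoint: k1 = f(x_n, u_n); k2 = f(x_n + h/2, u_n + (h/2)·k1); u_{n+1} = u_n + h·k2.
x=1.700000, u=2.000000:
  k1 = f(1.700000, 2.000000) = 2.290000
  k2 = f(1.745000, 2.103050) = 2.282787
  u ← 2.000000 + 0.09·2.282787 = 2.205451
x=1.790000, u=2.205451:
  k1 = f(1.790000, 2.205451) = 2.275618
  k2 = f(1.835000, 2.307854) = 2.268450
  u ← 2.205451 + 0.09·2.268450 = 2.409611
u(1.88) ≈ 2.4096

2.4096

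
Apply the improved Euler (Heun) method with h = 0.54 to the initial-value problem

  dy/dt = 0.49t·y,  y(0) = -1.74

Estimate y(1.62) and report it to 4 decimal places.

-3.2652

Heun: k1 = f(t_n, y_n); k2 = f(t_n + h, y_n + h·k1); y_{n+1} = y_n + (h/2)·(k1 + k2).
t=0.000000, y=-1.740000:
  k1 = f(0.000000, -1.740000) = 0.000000
  k2 = f(0.540000, -1.740000) = -0.460404
  y ← -1.740000 + (0.54/2)·(0.000000 + (-0.460404)) = -1.864309
t=0.540000, y=-1.864309:
  k1 = f(0.540000, -1.864309) = -0.493296
  k2 = f(1.080000, -2.130689) = -1.127561
  y ← -1.864309 + (0.54/2)·(-0.493296 + (-1.127561)) = -2.301940
t=1.080000, y=-2.301940:
  k1 = f(1.080000, -2.301940) = -1.218187
  k2 = f(1.620000, -2.959761) = -2.349459
  y ← -2.301940 + (0.54/2)·(-1.218187 + (-2.349459)) = -3.265205
y(1.62) ≈ -3.2652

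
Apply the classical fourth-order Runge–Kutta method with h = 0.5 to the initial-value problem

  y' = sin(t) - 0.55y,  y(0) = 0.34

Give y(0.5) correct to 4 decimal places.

0.3701

RK4: k1 = f(t_n, y_n); k2 = f(t_n + h/2, y_n + (h/2)·k1); k3 = f(t_n + h/2, y_n + (h/2)·k2); k4 = f(t_n + h, y_n + h·k3); y_{n+1} = y_n + (h/6)·(k1 + 2k2 + 2k3 + k4).
t=0.000000, y=0.340000:
  k1 = f(0.000000, 0.340000) = -0.187000
  k2 = f(0.250000, 0.293250) = 0.086116
  k3 = f(0.250000, 0.361529) = 0.048563
  k4 = f(0.500000, 0.364281) = 0.279071
  y ← 0.340000 + (0.5/6)·(k1 + 2k2 + 2k3 + k4) = 0.370119
y(0.5) ≈ 0.3701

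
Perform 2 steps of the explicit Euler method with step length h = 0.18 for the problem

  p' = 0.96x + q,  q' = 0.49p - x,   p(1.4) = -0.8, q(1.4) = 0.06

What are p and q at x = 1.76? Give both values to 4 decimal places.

Euler on (p,q): p_{n+1} = p_n + h·p', q_{n+1} = q_n + h·q'.
1.400000: (-0.800000, 0.060000); f=(1.404000, -1.792000) → (-0.547280, -0.262560)
1.580000: (-0.547280, -0.262560); f=(1.254240, -1.848167) → (-0.321517, -0.595230)
(p(1.76), q(1.76)) ≈ (-0.3215, -0.5952)

-0.3215, -0.5952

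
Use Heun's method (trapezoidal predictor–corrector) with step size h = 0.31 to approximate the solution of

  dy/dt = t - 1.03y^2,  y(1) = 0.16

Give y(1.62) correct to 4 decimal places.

0.7919

Heun: k1 = f(t_n, y_n); k2 = f(t_n + h, y_n + h·k1); y_{n+1} = y_n + (h/2)·(k1 + k2).
t=1.000000, y=0.160000:
  k1 = f(1.000000, 0.160000) = 0.973632
  k2 = f(1.310000, 0.461826) = 1.090318
  y ← 0.160000 + (0.31/2)·(0.973632 + 1.090318) = 0.479912
t=1.310000, y=0.479912:
  k1 = f(1.310000, 0.479912) = 1.072775
  k2 = f(1.620000, 0.812472) = 0.940085
  y ← 0.479912 + (0.31/2)·(1.072775 + 0.940085) = 0.791906
y(1.62) ≈ 0.7919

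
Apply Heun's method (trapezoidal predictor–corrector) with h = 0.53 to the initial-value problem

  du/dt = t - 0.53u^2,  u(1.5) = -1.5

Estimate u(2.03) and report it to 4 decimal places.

-1.1316

Heun: k1 = f(t_n, u_n); k2 = f(t_n + h, u_n + h·k1); u_{n+1} = u_n + (h/2)·(k1 + k2).
t=1.500000, u=-1.500000:
  k1 = f(1.500000, -1.500000) = 0.307500
  k2 = f(2.030000, -1.337025) = 1.082553
  u ← -1.500000 + (0.53/2)·(0.307500 + 1.082553) = -1.131636
u(2.03) ≈ -1.1316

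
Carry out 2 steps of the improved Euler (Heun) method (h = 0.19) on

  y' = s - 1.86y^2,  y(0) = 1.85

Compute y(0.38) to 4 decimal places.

0.9013

Heun: k1 = f(s_n, y_n); k2 = f(s_n + h, y_n + h·k1); y_{n+1} = y_n + (h/2)·(k1 + k2).
s=0.000000, y=1.850000:
  k1 = f(0.000000, 1.850000) = -6.365850
  k2 = f(0.190000, 0.640488) = -0.573019
  y ← 1.850000 + (0.19/2)·(-6.365850 + (-0.573019)) = 1.190807
s=0.190000, y=1.190807:
  k1 = f(0.190000, 1.190807) = -2.447521
  k2 = f(0.380000, 0.725778) = -0.599763
  y ← 1.190807 + (0.19/2)·(-2.447521 + (-0.599763)) = 0.901315
y(0.38) ≈ 0.9013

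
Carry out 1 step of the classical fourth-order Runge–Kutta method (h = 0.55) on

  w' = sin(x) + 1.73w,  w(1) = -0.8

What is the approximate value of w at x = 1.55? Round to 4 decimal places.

RK4: k1 = f(x_n, w_n); k2 = f(x_n + h/2, w_n + (h/2)·k1); k3 = f(x_n + h/2, w_n + (h/2)·k2); k4 = f(x_n + h, w_n + h·k3); w_{n+1} = w_n + (h/6)·(k1 + 2k2 + 2k3 + k4).
x=1.000000, w=-0.800000:
  k1 = f(1.000000, -0.800000) = -0.542529
  k2 = f(1.275000, -0.949195) = -0.685538
  k3 = f(1.275000, -0.988523) = -0.753574
  k4 = f(1.550000, -1.214466) = -1.101242
  w ← -0.800000 + (0.55/6)·(k1 + 2k2 + 2k3 + k4) = -1.214516
w(1.55) ≈ -1.2145

-1.2145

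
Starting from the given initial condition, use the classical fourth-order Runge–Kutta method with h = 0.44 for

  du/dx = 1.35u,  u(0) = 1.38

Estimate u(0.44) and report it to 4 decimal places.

2.4985

RK4: k1 = f(x_n, u_n); k2 = f(x_n + h/2, u_n + (h/2)·k1); k3 = f(x_n + h/2, u_n + (h/2)·k2); k4 = f(x_n + h, u_n + h·k3); u_{n+1} = u_n + (h/6)·(k1 + 2k2 + 2k3 + k4).
x=0.000000, u=1.380000:
  k1 = f(0.000000, 1.380000) = 1.863000
  k2 = f(0.220000, 1.789860) = 2.416311
  k3 = f(0.220000, 1.911588) = 2.580644
  k4 = f(0.440000, 2.515484) = 3.395903
  u ← 1.380000 + (0.44/6)·(k1 + 2k2 + 2k3 + k4) = 2.498540
u(0.44) ≈ 2.4985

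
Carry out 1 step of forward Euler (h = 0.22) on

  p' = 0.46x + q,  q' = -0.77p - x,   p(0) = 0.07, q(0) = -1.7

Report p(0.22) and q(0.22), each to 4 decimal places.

-0.3040, -1.7119

Euler on (p,q): p_{n+1} = p_n + h·p', q_{n+1} = q_n + h·q'.
0.000000: (0.070000, -1.700000); f=(-1.700000, -0.053900) → (-0.304000, -1.711858)
(p(0.22), q(0.22)) ≈ (-0.3040, -1.7119)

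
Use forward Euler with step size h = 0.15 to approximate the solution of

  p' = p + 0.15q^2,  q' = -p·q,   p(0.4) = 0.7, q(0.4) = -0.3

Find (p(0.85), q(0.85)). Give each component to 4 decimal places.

Euler on (p,q): p_{n+1} = p_n + h·p', q_{n+1} = q_n + h·q'.
0.400000: (0.700000, -0.300000); f=(0.713500, 0.210000) → (0.807025, -0.268500)
0.550000: (0.807025, -0.268500); f=(0.817839, 0.216686) → (0.929701, -0.235997)
0.700000: (0.929701, -0.235997); f=(0.938055, 0.219407) → (1.070409, -0.203086)
(p(0.85), q(0.85)) ≈ (1.0704, -0.2031)

1.0704, -0.2031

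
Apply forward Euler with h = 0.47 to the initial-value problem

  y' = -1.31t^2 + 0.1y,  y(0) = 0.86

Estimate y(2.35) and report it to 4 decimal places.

-3.1282

Euler: y_{n+1} = y_n + h·f(t_n, y_n).
t=0.000000, y=0.860000: f=0.086000 → y ← 0.860000 + 0.47·0.086000 = 0.900420
t=0.470000, y=0.900420: f=-0.199337 → y ← 0.900420 + 0.47·(-0.199337) = 0.806732
t=0.940000, y=0.806732: f=-1.076843 → y ← 0.806732 + 0.47·(-1.076843) = 0.300615
t=1.410000, y=0.300615: f=-2.574349 → y ← 0.300615 + 0.47·(-2.574349) = -0.909329
t=1.880000, y=-0.909329: f=-4.720997 → y ← -0.909329 + 0.47·(-4.720997) = -3.128197
y(2.35) ≈ -3.1282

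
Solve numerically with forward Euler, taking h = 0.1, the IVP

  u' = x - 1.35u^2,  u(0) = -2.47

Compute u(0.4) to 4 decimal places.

-15.8953

Euler: u_{n+1} = u_n + h·f(x_n, u_n).
x=0.000000, u=-2.470000: f=-8.236215 → u ← -2.470000 + 0.1·(-8.236215) = -3.293622
x=0.100000, u=-3.293622: f=-14.544722 → u ← -3.293622 + 0.1·(-14.544722) = -4.748094
x=0.200000, u=-4.748094: f=-30.234932 → u ← -4.748094 + 0.1·(-30.234932) = -7.771587
x=0.300000, u=-7.771587: f=-81.236711 → u ← -7.771587 + 0.1·(-81.236711) = -15.895258
u(0.4) ≈ -15.8953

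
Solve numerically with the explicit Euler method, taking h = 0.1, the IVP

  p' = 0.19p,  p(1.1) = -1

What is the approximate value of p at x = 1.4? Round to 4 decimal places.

Euler: p_{n+1} = p_n + h·f(x_n, p_n).
x=1.100000, p=-1.000000: f=-0.190000 → p ← -1.000000 + 0.1·(-0.190000) = -1.019000
x=1.200000, p=-1.019000: f=-0.193610 → p ← -1.019000 + 0.1·(-0.193610) = -1.038361
x=1.300000, p=-1.038361: f=-0.197289 → p ← -1.038361 + 0.1·(-0.197289) = -1.058090
p(1.4) ≈ -1.0581

-1.0581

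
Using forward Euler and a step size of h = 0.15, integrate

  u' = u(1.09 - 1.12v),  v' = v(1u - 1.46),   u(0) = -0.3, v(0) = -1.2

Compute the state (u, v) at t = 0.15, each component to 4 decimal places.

Euler on (u,v): u_{n+1} = u_n + h·u', v_{n+1} = v_n + h·v'.
0.000000: (-0.300000, -1.200000); f=(-0.730200, 2.112000) → (-0.409530, -0.883200)
(u(0.15), v(0.15)) ≈ (-0.4095, -0.8832)

-0.4095, -0.8832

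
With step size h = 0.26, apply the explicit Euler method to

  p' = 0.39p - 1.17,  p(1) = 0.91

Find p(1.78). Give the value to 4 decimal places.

Euler: p_{n+1} = p_n + h·f(t_n, p_n).
t=1.000000, p=0.910000: f=-0.815100 → p ← 0.910000 + 0.26·(-0.815100) = 0.698074
t=1.260000, p=0.698074: f=-0.897751 → p ← 0.698074 + 0.26·(-0.897751) = 0.464659
t=1.520000, p=0.464659: f=-0.988783 → p ← 0.464659 + 0.26·(-0.988783) = 0.207575
p(1.78) ≈ 0.2076

0.2076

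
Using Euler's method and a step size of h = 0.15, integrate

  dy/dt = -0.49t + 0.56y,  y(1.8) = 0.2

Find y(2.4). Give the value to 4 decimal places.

Euler: y_{n+1} = y_n + h·f(t_n, y_n).
t=1.800000, y=0.200000: f=-0.770000 → y ← 0.200000 + 0.15·(-0.770000) = 0.084500
t=1.950000, y=0.084500: f=-0.908180 → y ← 0.084500 + 0.15·(-0.908180) = -0.051727
t=2.100000, y=-0.051727: f=-1.057967 → y ← -0.051727 + 0.15·(-1.057967) = -0.210422
t=2.250000, y=-0.210422: f=-1.220336 → y ← -0.210422 + 0.15·(-1.220336) = -0.393473
y(2.4) ≈ -0.3935

-0.3935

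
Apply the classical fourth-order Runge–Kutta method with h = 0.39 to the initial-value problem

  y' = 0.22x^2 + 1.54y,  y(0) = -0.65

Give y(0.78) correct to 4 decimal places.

-2.1106

RK4: k1 = f(x_n, y_n); k2 = f(x_n + h/2, y_n + (h/2)·k1); k3 = f(x_n + h/2, y_n + (h/2)·k2); k4 = f(x_n + h, y_n + h·k3); y_{n+1} = y_n + (h/6)·(k1 + 2k2 + 2k3 + k4).
x=0.000000, y=-0.650000:
  k1 = f(0.000000, -0.650000) = -1.001000
  k2 = f(0.195000, -0.845195) = -1.293235
  k3 = f(0.195000, -0.902181) = -1.380993
  k4 = f(0.390000, -1.188587) = -1.796962
  y ← -0.650000 + (0.39/6)·(k1 + 2k2 + 2k3 + k4) = -1.179517
x=0.390000, y=-1.179517:
  k1 = f(0.390000, -1.179517) = -1.782994
  k2 = f(0.585000, -1.527201) = -2.276600
  k3 = f(0.585000, -1.623454) = -2.424830
  k4 = f(0.780000, -2.125201) = -3.138961
  y ← -1.179517 + (0.39/6)·(k1 + 2k2 + 2k3 + k4) = -2.110630
y(0.78) ≈ -2.1106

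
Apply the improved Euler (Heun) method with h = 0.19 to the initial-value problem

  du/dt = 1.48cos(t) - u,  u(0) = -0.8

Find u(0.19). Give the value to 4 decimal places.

-0.4105

Heun: k1 = f(t_n, u_n); k2 = f(t_n + h, u_n + h·k1); u_{n+1} = u_n + (h/2)·(k1 + k2).
t=0.000000, u=-0.800000:
  k1 = f(0.000000, -0.800000) = 2.280000
  k2 = f(0.190000, -0.366800) = 1.820166
  u ← -0.800000 + (0.19/2)·(2.280000 + 1.820166) = -0.410484
u(0.19) ≈ -0.4105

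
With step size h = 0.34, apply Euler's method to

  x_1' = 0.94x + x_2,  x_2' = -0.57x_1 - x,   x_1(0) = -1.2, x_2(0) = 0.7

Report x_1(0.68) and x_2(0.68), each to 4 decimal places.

-0.5363, 1.0034

Euler on (x_1,x_2): x_1_{n+1} = x_1_n + h·x_1', x_2_{n+1} = x_2_n + h·x_2'.
0.000000: (-1.200000, 0.700000); f=(0.700000, 0.684000) → (-0.962000, 0.932560)
0.340000: (-0.962000, 0.932560); f=(1.252160, 0.208340) → (-0.536266, 1.003396)
(x_1(0.68), x_2(0.68)) ≈ (-0.5363, 1.0034)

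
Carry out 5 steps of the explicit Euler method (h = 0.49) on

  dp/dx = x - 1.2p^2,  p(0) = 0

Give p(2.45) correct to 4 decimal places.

Euler: p_{n+1} = p_n + h·f(x_n, p_n).
x=0.000000, p=0.000000: f=0.000000 → p ← 0.000000 + 0.49·0.000000 = 0.000000
x=0.490000, p=0.000000: f=0.490000 → p ← 0.000000 + 0.49·0.490000 = 0.240100
x=0.980000, p=0.240100: f=0.910822 → p ← 0.240100 + 0.49·0.910822 = 0.686403
x=1.470000, p=0.686403: f=0.904621 → p ← 0.686403 + 0.49·0.904621 = 1.129667
x=1.960000, p=1.129667: f=0.428622 → p ← 1.129667 + 0.49·0.428622 = 1.339692
p(2.45) ≈ 1.3397

1.3397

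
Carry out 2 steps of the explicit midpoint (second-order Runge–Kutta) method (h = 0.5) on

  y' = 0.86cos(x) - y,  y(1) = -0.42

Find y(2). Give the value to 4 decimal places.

Midpoint: k1 = f(x_n, y_n); k2 = f(x_n + h/2, y_n + (h/2)·k1); y_{n+1} = y_n + h·k2.
x=1.000000, y=-0.420000:
  k1 = f(1.000000, -0.420000) = 0.884660
  k2 = f(1.250000, -0.198835) = 0.470012
  y ← -0.420000 + 0.5·0.470012 = -0.184994
x=1.500000, y=-0.184994:
  k1 = f(1.500000, -0.184994) = 0.245828
  k2 = f(1.750000, -0.123537) = -0.029755
  y ← -0.184994 + 0.5·(-0.029755) = -0.199871
y(2) ≈ -0.1999

-0.1999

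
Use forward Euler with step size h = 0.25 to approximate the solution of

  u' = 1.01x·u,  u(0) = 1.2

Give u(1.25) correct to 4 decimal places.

Euler: u_{n+1} = u_n + h·f(x_n, u_n).
x=0.000000, u=1.200000: f=0.000000 → u ← 1.200000 + 0.25·0.000000 = 1.200000
x=0.250000, u=1.200000: f=0.303000 → u ← 1.200000 + 0.25·0.303000 = 1.275750
x=0.500000, u=1.275750: f=0.644254 → u ← 1.275750 + 0.25·0.644254 = 1.436813
x=0.750000, u=1.436813: f=1.088386 → u ← 1.436813 + 0.25·1.088386 = 1.708910
x=1.000000, u=1.708910: f=1.725999 → u ← 1.708910 + 0.25·1.725999 = 2.140410
u(1.25) ≈ 2.1404

2.1404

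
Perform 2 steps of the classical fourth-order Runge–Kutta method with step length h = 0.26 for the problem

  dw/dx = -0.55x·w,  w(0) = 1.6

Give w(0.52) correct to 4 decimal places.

1.4853

RK4: k1 = f(x_n, w_n); k2 = f(x_n + h/2, w_n + (h/2)·k1); k3 = f(x_n + h/2, w_n + (h/2)·k2); k4 = f(x_n + h, w_n + h·k3); w_{n+1} = w_n + (h/6)·(k1 + 2k2 + 2k3 + k4).
x=0.000000, w=1.600000:
  k1 = f(0.000000, 1.600000) = 0.000000
  k2 = f(0.130000, 1.600000) = -0.114400
  k3 = f(0.130000, 1.585128) = -0.113337
  k4 = f(0.260000, 1.570532) = -0.224586
  w ← 1.600000 + (0.26/6)·(k1 + 2k2 + 2k3 + k4) = 1.570531
x=0.260000, w=1.570531:
  k1 = f(0.260000, 1.570531) = -0.224586
  k2 = f(0.390000, 1.541335) = -0.330616
  k3 = f(0.390000, 1.527551) = -0.327660
  k4 = f(0.520000, 1.485339) = -0.424807
  w ← 1.570531 + (0.26/6)·(k1 + 2k2 + 2k3 + k4) = 1.485340
w(0.52) ≈ 1.4853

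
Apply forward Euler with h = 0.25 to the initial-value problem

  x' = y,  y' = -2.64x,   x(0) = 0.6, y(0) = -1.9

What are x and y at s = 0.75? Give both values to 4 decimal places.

Euler on (x,y): x_{n+1} = x_n + h·x', y_{n+1} = y_n + h·y'.
0.000000: (0.600000, -1.900000); f=(-1.900000, -1.584000) → (0.125000, -2.296000)
0.250000: (0.125000, -2.296000); f=(-2.296000, -0.330000) → (-0.449000, -2.378500)
0.500000: (-0.449000, -2.378500); f=(-2.378500, 1.185360) → (-1.043625, -2.082160)
(x(0.75), y(0.75)) ≈ (-1.0436, -2.0822)

-1.0436, -2.0822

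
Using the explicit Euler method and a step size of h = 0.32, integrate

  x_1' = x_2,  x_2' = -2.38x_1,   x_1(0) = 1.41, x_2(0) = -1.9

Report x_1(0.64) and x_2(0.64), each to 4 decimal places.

-0.1496, -3.5847

Euler on (x_1,x_2): x_1_{n+1} = x_1_n + h·x_1', x_2_{n+1} = x_2_n + h·x_2'.
0.000000: (1.410000, -1.900000); f=(-1.900000, -3.355800) → (0.802000, -2.973856)
0.320000: (0.802000, -2.973856); f=(-2.973856, -1.908760) → (-0.149634, -3.584659)
(x_1(0.64), x_2(0.64)) ≈ (-0.1496, -3.5847)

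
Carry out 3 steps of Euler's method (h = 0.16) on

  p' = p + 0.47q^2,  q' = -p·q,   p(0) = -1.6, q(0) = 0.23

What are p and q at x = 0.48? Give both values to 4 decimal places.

Euler on (p,q): p_{n+1} = p_n + h·p', q_{n+1} = q_n + h·q'.
0.000000: (-1.600000, 0.230000); f=(-1.575137, 0.368000) → (-1.852022, 0.288880)
0.160000: (-1.852022, 0.288880); f=(-1.812800, 0.535012) → (-2.142070, 0.374482)
0.320000: (-2.142070, 0.374482); f=(-2.076159, 0.802166) → (-2.474255, 0.502829)
(p(0.48), q(0.48)) ≈ (-2.4743, 0.5028)

-2.4743, 0.5028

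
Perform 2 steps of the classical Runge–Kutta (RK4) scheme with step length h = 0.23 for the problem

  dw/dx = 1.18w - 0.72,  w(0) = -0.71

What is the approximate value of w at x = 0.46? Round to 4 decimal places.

RK4: k1 = f(x_n, w_n); k2 = f(x_n + h/2, w_n + (h/2)·k1); k3 = f(x_n + h/2, w_n + (h/2)·k2); k4 = f(x_n + h, w_n + h·k3); w_{n+1} = w_n + (h/6)·(k1 + 2k2 + 2k3 + k4).
x=0.000000, w=-0.710000:
  k1 = f(0.000000, -0.710000) = -1.557800
  k2 = f(0.115000, -0.889147) = -1.769193
  k3 = f(0.115000, -0.913457) = -1.797880
  k4 = f(0.230000, -1.123512) = -2.045745
  w ← -0.710000 + (0.23/6)·(k1 + 2k2 + 2k3 + k4) = -1.121611
x=0.230000, w=-1.121611:
  k1 = f(0.230000, -1.121611) = -2.043502
  k2 = f(0.345000, -1.356614) = -2.320805
  k3 = f(0.345000, -1.388504) = -2.358435
  k4 = f(0.460000, -1.664051) = -2.683581
  w ← -1.121611 + (0.23/6)·(k1 + 2k2 + 2k3 + k4) = -1.661558
w(0.46) ≈ -1.6616

-1.6616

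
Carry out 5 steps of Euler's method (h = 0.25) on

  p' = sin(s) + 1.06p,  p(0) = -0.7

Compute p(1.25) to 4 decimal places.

-1.5246

Euler: p_{n+1} = p_n + h·f(s_n, p_n).
s=0.000000, p=-0.700000: f=-0.742000 → p ← -0.700000 + 0.25·(-0.742000) = -0.885500
s=0.250000, p=-0.885500: f=-0.691226 → p ← -0.885500 + 0.25·(-0.691226) = -1.058307
s=0.500000, p=-1.058307: f=-0.642379 → p ← -1.058307 + 0.25·(-0.642379) = -1.218901
s=0.750000, p=-1.218901: f=-0.610397 → p ← -1.218901 + 0.25·(-0.610397) = -1.371501
s=1.000000, p=-1.371501: f=-0.612320 → p ← -1.371501 + 0.25·(-0.612320) = -1.524580
p(1.25) ≈ -1.5246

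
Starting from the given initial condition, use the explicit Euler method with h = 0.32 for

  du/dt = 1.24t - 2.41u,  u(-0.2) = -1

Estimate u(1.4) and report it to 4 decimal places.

0.5064

Euler: u_{n+1} = u_n + h·f(t_n, u_n).
t=-0.200000, u=-1.000000: f=2.162000 → u ← -1.000000 + 0.32·2.162000 = -0.308160
t=0.120000, u=-0.308160: f=0.891466 → u ← -0.308160 + 0.32·0.891466 = -0.022891
t=0.440000, u=-0.022891: f=0.600767 → u ← -0.022891 + 0.32·0.600767 = 0.169355
t=0.760000, u=0.169355: f=0.534256 → u ← 0.169355 + 0.32·0.534256 = 0.340316
t=1.080000, u=0.340316: f=0.519038 → u ← 0.340316 + 0.32·0.519038 = 0.506408
u(1.4) ≈ 0.5064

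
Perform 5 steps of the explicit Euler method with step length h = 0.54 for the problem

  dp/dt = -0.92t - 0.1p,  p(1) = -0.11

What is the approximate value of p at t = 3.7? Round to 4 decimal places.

-4.8549

Euler: p_{n+1} = p_n + h·f(t_n, p_n).
t=1.000000, p=-0.110000: f=-0.909000 → p ← -0.110000 + 0.54·(-0.909000) = -0.600860
t=1.540000, p=-0.600860: f=-1.356714 → p ← -0.600860 + 0.54·(-1.356714) = -1.333486
t=2.080000, p=-1.333486: f=-1.780251 → p ← -1.333486 + 0.54·(-1.780251) = -2.294821
t=2.620000, p=-2.294821: f=-2.180918 → p ← -2.294821 + 0.54·(-2.180918) = -3.472517
t=3.160000, p=-3.472517: f=-2.559948 → p ← -3.472517 + 0.54·(-2.559948) = -4.854889
p(3.7) ≈ -4.8549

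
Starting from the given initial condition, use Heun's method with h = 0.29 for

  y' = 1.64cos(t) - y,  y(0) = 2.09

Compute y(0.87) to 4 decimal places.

1.6792

Heun: k1 = f(t_n, y_n); k2 = f(t_n + h, y_n + h·k1); y_{n+1} = y_n + (h/2)·(k1 + k2).
t=0.000000, y=2.090000:
  k1 = f(0.000000, 2.090000) = -0.450000
  k2 = f(0.290000, 1.959500) = -0.387980
  y ← 2.090000 + (0.29/2)·(-0.450000 + (-0.387980)) = 1.968493
t=0.290000, y=1.968493:
  k1 = f(0.290000, 1.968493) = -0.396973
  k2 = f(0.580000, 1.853371) = -0.481572
  y ← 1.968493 + (0.29/2)·(-0.396973 + (-0.481572)) = 1.841104
t=0.580000, y=1.841104:
  k1 = f(0.580000, 1.841104) = -0.469305
  k2 = f(0.870000, 1.705005) = -0.647490
  y ← 1.841104 + (0.29/2)·(-0.469305 + (-0.647490)) = 1.679169
y(0.87) ≈ 1.6792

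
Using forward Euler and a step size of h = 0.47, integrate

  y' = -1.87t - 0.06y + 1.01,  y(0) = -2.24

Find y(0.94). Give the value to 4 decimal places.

-1.5925

Euler: y_{n+1} = y_n + h·f(t_n, y_n).
t=0.000000, y=-2.240000: f=1.144400 → y ← -2.240000 + 0.47·1.144400 = -1.702132
t=0.470000, y=-1.702132: f=0.233228 → y ← -1.702132 + 0.47·0.233228 = -1.592515
y(0.94) ≈ -1.5925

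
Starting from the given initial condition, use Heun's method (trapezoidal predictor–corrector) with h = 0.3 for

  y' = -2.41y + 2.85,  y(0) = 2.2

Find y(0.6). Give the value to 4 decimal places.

Heun: k1 = f(t_n, y_n); k2 = f(t_n + h, y_n + h·k1); y_{n+1} = y_n + (h/2)·(k1 + k2).
t=0.000000, y=2.200000:
  k1 = f(0.000000, 2.200000) = -2.452000
  k2 = f(0.300000, 1.464400) = -0.679204
  y ← 2.200000 + (0.3/2)·(-2.452000 + (-0.679204)) = 1.730319
t=0.300000, y=1.730319:
  k1 = f(0.300000, 1.730319) = -1.320070
  k2 = f(0.600000, 1.334298) = -0.365659
  y ← 1.730319 + (0.3/2)·(-1.320070 + (-0.365659)) = 1.477460
y(0.6) ≈ 1.4775

1.4775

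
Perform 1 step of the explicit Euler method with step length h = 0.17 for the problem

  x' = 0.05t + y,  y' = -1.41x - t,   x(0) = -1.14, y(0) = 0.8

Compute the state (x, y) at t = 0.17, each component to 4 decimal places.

Euler on (x,y): x_{n+1} = x_n + h·x', y_{n+1} = y_n + h·y'.
0.000000: (-1.140000, 0.800000); f=(0.800000, 1.607400) → (-1.004000, 1.073258)
(x(0.17), y(0.17)) ≈ (-1.0040, 1.0733)

-1.0040, 1.0733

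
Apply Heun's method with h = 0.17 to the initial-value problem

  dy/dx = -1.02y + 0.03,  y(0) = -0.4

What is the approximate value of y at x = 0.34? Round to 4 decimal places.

Heun: k1 = f(x_n, y_n); k2 = f(x_n + h, y_n + h·k1); y_{n+1} = y_n + (h/2)·(k1 + k2).
x=0.000000, y=-0.400000:
  k1 = f(0.000000, -0.400000) = 0.438000
  k2 = f(0.170000, -0.325540) = 0.362051
  y ← -0.400000 + (0.17/2)·(0.438000 + 0.362051) = -0.331996
x=0.170000, y=-0.331996:
  k1 = f(0.170000, -0.331996) = 0.368636
  k2 = f(0.340000, -0.269328) = 0.304714
  y ← -0.331996 + (0.17/2)·(0.368636 + 0.304714) = -0.274761
y(0.34) ≈ -0.2748

-0.2748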